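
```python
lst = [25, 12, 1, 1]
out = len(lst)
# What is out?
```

Answer: 4

Derivation:
Trace (tracking out):
lst = [25, 12, 1, 1]  # -> lst = [25, 12, 1, 1]
out = len(lst)  # -> out = 4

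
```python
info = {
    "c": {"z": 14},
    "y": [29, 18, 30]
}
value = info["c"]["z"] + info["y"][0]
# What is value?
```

Trace (tracking value):
info = {'c': {'z': 14}, 'y': [29, 18, 30]}  # -> info = {'c': {'z': 14}, 'y': [29, 18, 30]}
value = info['c']['z'] + info['y'][0]  # -> value = 43

Answer: 43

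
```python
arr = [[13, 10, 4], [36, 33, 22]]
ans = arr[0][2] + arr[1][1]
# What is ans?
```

Answer: 37

Derivation:
Trace (tracking ans):
arr = [[13, 10, 4], [36, 33, 22]]  # -> arr = [[13, 10, 4], [36, 33, 22]]
ans = arr[0][2] + arr[1][1]  # -> ans = 37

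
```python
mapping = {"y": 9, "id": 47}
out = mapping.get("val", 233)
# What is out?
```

Answer: 233

Derivation:
Trace (tracking out):
mapping = {'y': 9, 'id': 47}  # -> mapping = {'y': 9, 'id': 47}
out = mapping.get('val', 233)  # -> out = 233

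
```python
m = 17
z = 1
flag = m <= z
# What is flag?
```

Answer: False

Derivation:
Trace (tracking flag):
m = 17  # -> m = 17
z = 1  # -> z = 1
flag = m <= z  # -> flag = False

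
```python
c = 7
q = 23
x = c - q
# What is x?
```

Answer: -16

Derivation:
Trace (tracking x):
c = 7  # -> c = 7
q = 23  # -> q = 23
x = c - q  # -> x = -16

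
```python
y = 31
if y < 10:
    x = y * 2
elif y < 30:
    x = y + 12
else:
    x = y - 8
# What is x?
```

Answer: 23

Derivation:
Trace (tracking x):
y = 31  # -> y = 31
if y < 10:  # condition is False
elif y < 30:  # condition is False
else:
    x = y - 8  # -> x = 23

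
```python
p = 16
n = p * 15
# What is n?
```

Answer: 240

Derivation:
Trace (tracking n):
p = 16  # -> p = 16
n = p * 15  # -> n = 240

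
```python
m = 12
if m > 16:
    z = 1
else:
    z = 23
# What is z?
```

Answer: 23

Derivation:
Trace (tracking z):
m = 12  # -> m = 12
if m > 16:  # condition is False
else:
    z = 23  # -> z = 23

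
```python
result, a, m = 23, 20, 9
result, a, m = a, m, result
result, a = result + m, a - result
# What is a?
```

Answer: -11

Derivation:
Trace (tracking a):
result, a, m = (23, 20, 9)  # -> result = 23, a = 20, m = 9
result, a, m = (a, m, result)  # -> result = 20, a = 9, m = 23
result, a = (result + m, a - result)  # -> result = 43, a = -11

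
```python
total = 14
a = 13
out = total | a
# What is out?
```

Trace (tracking out):
total = 14  # -> total = 14
a = 13  # -> a = 13
out = total | a  # -> out = 15

Answer: 15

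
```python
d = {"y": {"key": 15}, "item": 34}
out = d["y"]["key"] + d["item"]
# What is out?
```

Answer: 49

Derivation:
Trace (tracking out):
d = {'y': {'key': 15}, 'item': 34}  # -> d = {'y': {'key': 15}, 'item': 34}
out = d['y']['key'] + d['item']  # -> out = 49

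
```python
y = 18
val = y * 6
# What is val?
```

Answer: 108

Derivation:
Trace (tracking val):
y = 18  # -> y = 18
val = y * 6  # -> val = 108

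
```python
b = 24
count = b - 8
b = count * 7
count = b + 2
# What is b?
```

Answer: 112

Derivation:
Trace (tracking b):
b = 24  # -> b = 24
count = b - 8  # -> count = 16
b = count * 7  # -> b = 112
count = b + 2  # -> count = 114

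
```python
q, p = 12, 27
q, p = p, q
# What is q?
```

Answer: 27

Derivation:
Trace (tracking q):
q, p = (12, 27)  # -> q = 12, p = 27
q, p = (p, q)  # -> q = 27, p = 12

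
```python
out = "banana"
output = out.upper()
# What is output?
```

Trace (tracking output):
out = 'banana'  # -> out = 'banana'
output = out.upper()  # -> output = 'BANANA'

Answer: 'BANANA'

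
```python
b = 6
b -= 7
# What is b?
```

Answer: -1

Derivation:
Trace (tracking b):
b = 6  # -> b = 6
b -= 7  # -> b = -1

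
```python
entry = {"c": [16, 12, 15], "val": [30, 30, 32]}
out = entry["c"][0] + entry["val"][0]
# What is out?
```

Trace (tracking out):
entry = {'c': [16, 12, 15], 'val': [30, 30, 32]}  # -> entry = {'c': [16, 12, 15], 'val': [30, 30, 32]}
out = entry['c'][0] + entry['val'][0]  # -> out = 46

Answer: 46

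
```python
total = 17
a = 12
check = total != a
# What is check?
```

Answer: True

Derivation:
Trace (tracking check):
total = 17  # -> total = 17
a = 12  # -> a = 12
check = total != a  # -> check = True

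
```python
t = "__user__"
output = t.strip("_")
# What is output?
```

Answer: 'user'

Derivation:
Trace (tracking output):
t = '__user__'  # -> t = '__user__'
output = t.strip('_')  # -> output = 'user'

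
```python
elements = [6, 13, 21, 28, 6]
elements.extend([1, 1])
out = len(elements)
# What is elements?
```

Answer: [6, 13, 21, 28, 6, 1, 1]

Derivation:
Trace (tracking elements):
elements = [6, 13, 21, 28, 6]  # -> elements = [6, 13, 21, 28, 6]
elements.extend([1, 1])  # -> elements = [6, 13, 21, 28, 6, 1, 1]
out = len(elements)  # -> out = 7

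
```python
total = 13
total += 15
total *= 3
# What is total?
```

Trace (tracking total):
total = 13  # -> total = 13
total += 15  # -> total = 28
total *= 3  # -> total = 84

Answer: 84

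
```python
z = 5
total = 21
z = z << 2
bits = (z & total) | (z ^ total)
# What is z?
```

Trace (tracking z):
z = 5  # -> z = 5
total = 21  # -> total = 21
z = z << 2  # -> z = 20
bits = z & total | z ^ total  # -> bits = 21

Answer: 20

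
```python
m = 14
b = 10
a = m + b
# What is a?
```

Answer: 24

Derivation:
Trace (tracking a):
m = 14  # -> m = 14
b = 10  # -> b = 10
a = m + b  # -> a = 24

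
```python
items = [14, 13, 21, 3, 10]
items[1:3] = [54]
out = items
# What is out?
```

Trace (tracking out):
items = [14, 13, 21, 3, 10]  # -> items = [14, 13, 21, 3, 10]
items[1:3] = [54]  # -> items = [14, 54, 3, 10]
out = items  # -> out = [14, 54, 3, 10]

Answer: [14, 54, 3, 10]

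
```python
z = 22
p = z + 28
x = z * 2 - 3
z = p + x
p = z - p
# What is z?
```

Answer: 91

Derivation:
Trace (tracking z):
z = 22  # -> z = 22
p = z + 28  # -> p = 50
x = z * 2 - 3  # -> x = 41
z = p + x  # -> z = 91
p = z - p  # -> p = 41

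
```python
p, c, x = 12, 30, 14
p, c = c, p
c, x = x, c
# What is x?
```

Answer: 12

Derivation:
Trace (tracking x):
p, c, x = (12, 30, 14)  # -> p = 12, c = 30, x = 14
p, c = (c, p)  # -> p = 30, c = 12
c, x = (x, c)  # -> c = 14, x = 12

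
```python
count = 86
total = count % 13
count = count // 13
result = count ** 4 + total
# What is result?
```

Trace (tracking result):
count = 86  # -> count = 86
total = count % 13  # -> total = 8
count = count // 13  # -> count = 6
result = count ** 4 + total  # -> result = 1304

Answer: 1304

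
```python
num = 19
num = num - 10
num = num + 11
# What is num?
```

Answer: 20

Derivation:
Trace (tracking num):
num = 19  # -> num = 19
num = num - 10  # -> num = 9
num = num + 11  # -> num = 20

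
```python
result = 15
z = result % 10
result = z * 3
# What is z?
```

Answer: 5

Derivation:
Trace (tracking z):
result = 15  # -> result = 15
z = result % 10  # -> z = 5
result = z * 3  # -> result = 15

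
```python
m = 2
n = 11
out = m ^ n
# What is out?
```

Answer: 9

Derivation:
Trace (tracking out):
m = 2  # -> m = 2
n = 11  # -> n = 11
out = m ^ n  # -> out = 9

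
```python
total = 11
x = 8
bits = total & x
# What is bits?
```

Answer: 8

Derivation:
Trace (tracking bits):
total = 11  # -> total = 11
x = 8  # -> x = 8
bits = total & x  # -> bits = 8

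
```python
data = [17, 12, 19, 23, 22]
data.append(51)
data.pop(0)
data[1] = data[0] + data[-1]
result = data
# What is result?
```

Trace (tracking result):
data = [17, 12, 19, 23, 22]  # -> data = [17, 12, 19, 23, 22]
data.append(51)  # -> data = [17, 12, 19, 23, 22, 51]
data.pop(0)  # -> data = [12, 19, 23, 22, 51]
data[1] = data[0] + data[-1]  # -> data = [12, 63, 23, 22, 51]
result = data  # -> result = [12, 63, 23, 22, 51]

Answer: [12, 63, 23, 22, 51]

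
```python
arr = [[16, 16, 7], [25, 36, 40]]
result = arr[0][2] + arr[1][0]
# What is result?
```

Trace (tracking result):
arr = [[16, 16, 7], [25, 36, 40]]  # -> arr = [[16, 16, 7], [25, 36, 40]]
result = arr[0][2] + arr[1][0]  # -> result = 32

Answer: 32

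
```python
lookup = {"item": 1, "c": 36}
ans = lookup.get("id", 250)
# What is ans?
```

Trace (tracking ans):
lookup = {'item': 1, 'c': 36}  # -> lookup = {'item': 1, 'c': 36}
ans = lookup.get('id', 250)  # -> ans = 250

Answer: 250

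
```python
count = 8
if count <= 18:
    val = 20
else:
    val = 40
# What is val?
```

Answer: 20

Derivation:
Trace (tracking val):
count = 8  # -> count = 8
if count <= 18:  # condition is True
    val = 20  # -> val = 20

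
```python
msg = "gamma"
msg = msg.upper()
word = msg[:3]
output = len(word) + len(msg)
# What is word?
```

Answer: 'GAM'

Derivation:
Trace (tracking word):
msg = 'gamma'  # -> msg = 'gamma'
msg = msg.upper()  # -> msg = 'GAMMA'
word = msg[:3]  # -> word = 'GAM'
output = len(word) + len(msg)  # -> output = 8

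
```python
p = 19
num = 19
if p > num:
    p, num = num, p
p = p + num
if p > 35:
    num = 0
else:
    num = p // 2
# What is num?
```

Trace (tracking num):
p = 19  # -> p = 19
num = 19  # -> num = 19
if p > num:  # condition is False
p = p + num  # -> p = 38
if p > 35:  # condition is True
    num = 0  # -> num = 0

Answer: 0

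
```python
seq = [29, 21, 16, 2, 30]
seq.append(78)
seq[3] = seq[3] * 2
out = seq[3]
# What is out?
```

Answer: 4

Derivation:
Trace (tracking out):
seq = [29, 21, 16, 2, 30]  # -> seq = [29, 21, 16, 2, 30]
seq.append(78)  # -> seq = [29, 21, 16, 2, 30, 78]
seq[3] = seq[3] * 2  # -> seq = [29, 21, 16, 4, 30, 78]
out = seq[3]  # -> out = 4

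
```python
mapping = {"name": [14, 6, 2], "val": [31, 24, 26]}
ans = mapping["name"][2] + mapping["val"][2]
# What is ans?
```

Trace (tracking ans):
mapping = {'name': [14, 6, 2], 'val': [31, 24, 26]}  # -> mapping = {'name': [14, 6, 2], 'val': [31, 24, 26]}
ans = mapping['name'][2] + mapping['val'][2]  # -> ans = 28

Answer: 28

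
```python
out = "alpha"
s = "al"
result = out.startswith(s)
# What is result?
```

Answer: True

Derivation:
Trace (tracking result):
out = 'alpha'  # -> out = 'alpha'
s = 'al'  # -> s = 'al'
result = out.startswith(s)  # -> result = True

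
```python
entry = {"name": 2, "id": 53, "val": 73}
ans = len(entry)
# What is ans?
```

Answer: 3

Derivation:
Trace (tracking ans):
entry = {'name': 2, 'id': 53, 'val': 73}  # -> entry = {'name': 2, 'id': 53, 'val': 73}
ans = len(entry)  # -> ans = 3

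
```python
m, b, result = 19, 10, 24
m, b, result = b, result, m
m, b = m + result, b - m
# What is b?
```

Trace (tracking b):
m, b, result = (19, 10, 24)  # -> m = 19, b = 10, result = 24
m, b, result = (b, result, m)  # -> m = 10, b = 24, result = 19
m, b = (m + result, b - m)  # -> m = 29, b = 14

Answer: 14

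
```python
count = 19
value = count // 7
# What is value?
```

Answer: 2

Derivation:
Trace (tracking value):
count = 19  # -> count = 19
value = count // 7  # -> value = 2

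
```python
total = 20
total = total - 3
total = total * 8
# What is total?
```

Answer: 136

Derivation:
Trace (tracking total):
total = 20  # -> total = 20
total = total - 3  # -> total = 17
total = total * 8  # -> total = 136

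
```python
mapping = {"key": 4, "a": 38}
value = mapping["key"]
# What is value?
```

Trace (tracking value):
mapping = {'key': 4, 'a': 38}  # -> mapping = {'key': 4, 'a': 38}
value = mapping['key']  # -> value = 4

Answer: 4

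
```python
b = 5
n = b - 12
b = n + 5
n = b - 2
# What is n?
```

Trace (tracking n):
b = 5  # -> b = 5
n = b - 12  # -> n = -7
b = n + 5  # -> b = -2
n = b - 2  # -> n = -4

Answer: -4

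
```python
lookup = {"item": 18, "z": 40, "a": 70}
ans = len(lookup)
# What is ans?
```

Answer: 3

Derivation:
Trace (tracking ans):
lookup = {'item': 18, 'z': 40, 'a': 70}  # -> lookup = {'item': 18, 'z': 40, 'a': 70}
ans = len(lookup)  # -> ans = 3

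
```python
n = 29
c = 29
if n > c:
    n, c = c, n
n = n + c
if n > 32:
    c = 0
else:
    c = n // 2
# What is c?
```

Answer: 0

Derivation:
Trace (tracking c):
n = 29  # -> n = 29
c = 29  # -> c = 29
if n > c:  # condition is False
n = n + c  # -> n = 58
if n > 32:  # condition is True
    c = 0  # -> c = 0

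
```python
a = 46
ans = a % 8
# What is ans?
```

Answer: 6

Derivation:
Trace (tracking ans):
a = 46  # -> a = 46
ans = a % 8  # -> ans = 6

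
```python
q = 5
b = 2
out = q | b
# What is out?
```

Answer: 7

Derivation:
Trace (tracking out):
q = 5  # -> q = 5
b = 2  # -> b = 2
out = q | b  # -> out = 7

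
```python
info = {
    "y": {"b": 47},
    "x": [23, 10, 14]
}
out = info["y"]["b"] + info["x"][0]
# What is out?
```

Answer: 70

Derivation:
Trace (tracking out):
info = {'y': {'b': 47}, 'x': [23, 10, 14]}  # -> info = {'y': {'b': 47}, 'x': [23, 10, 14]}
out = info['y']['b'] + info['x'][0]  # -> out = 70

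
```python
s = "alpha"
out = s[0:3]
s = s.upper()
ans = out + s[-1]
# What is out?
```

Trace (tracking out):
s = 'alpha'  # -> s = 'alpha'
out = s[0:3]  # -> out = 'alp'
s = s.upper()  # -> s = 'ALPHA'
ans = out + s[-1]  # -> ans = 'alpA'

Answer: 'alp'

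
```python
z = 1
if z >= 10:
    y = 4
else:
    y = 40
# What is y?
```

Answer: 40

Derivation:
Trace (tracking y):
z = 1  # -> z = 1
if z >= 10:  # condition is False
else:
    y = 40  # -> y = 40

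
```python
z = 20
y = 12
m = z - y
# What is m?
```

Answer: 8

Derivation:
Trace (tracking m):
z = 20  # -> z = 20
y = 12  # -> y = 12
m = z - y  # -> m = 8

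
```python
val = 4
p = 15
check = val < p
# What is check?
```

Trace (tracking check):
val = 4  # -> val = 4
p = 15  # -> p = 15
check = val < p  # -> check = True

Answer: True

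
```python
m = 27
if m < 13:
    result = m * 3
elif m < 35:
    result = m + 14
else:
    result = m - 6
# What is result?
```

Trace (tracking result):
m = 27  # -> m = 27
if m < 13:  # condition is False
elif m < 35:  # condition is True
    result = m + 14  # -> result = 41

Answer: 41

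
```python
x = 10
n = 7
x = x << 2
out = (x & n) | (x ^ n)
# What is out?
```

Trace (tracking out):
x = 10  # -> x = 10
n = 7  # -> n = 7
x = x << 2  # -> x = 40
out = x & n | x ^ n  # -> out = 47

Answer: 47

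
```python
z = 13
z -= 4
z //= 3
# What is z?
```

Trace (tracking z):
z = 13  # -> z = 13
z -= 4  # -> z = 9
z //= 3  # -> z = 3

Answer: 3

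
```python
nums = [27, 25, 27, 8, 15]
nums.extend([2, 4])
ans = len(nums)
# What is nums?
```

Trace (tracking nums):
nums = [27, 25, 27, 8, 15]  # -> nums = [27, 25, 27, 8, 15]
nums.extend([2, 4])  # -> nums = [27, 25, 27, 8, 15, 2, 4]
ans = len(nums)  # -> ans = 7

Answer: [27, 25, 27, 8, 15, 2, 4]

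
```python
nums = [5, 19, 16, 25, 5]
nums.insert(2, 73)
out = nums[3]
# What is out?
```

Answer: 16

Derivation:
Trace (tracking out):
nums = [5, 19, 16, 25, 5]  # -> nums = [5, 19, 16, 25, 5]
nums.insert(2, 73)  # -> nums = [5, 19, 73, 16, 25, 5]
out = nums[3]  # -> out = 16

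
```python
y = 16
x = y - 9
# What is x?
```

Answer: 7

Derivation:
Trace (tracking x):
y = 16  # -> y = 16
x = y - 9  # -> x = 7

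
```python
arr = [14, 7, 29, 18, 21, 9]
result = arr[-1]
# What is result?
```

Answer: 9

Derivation:
Trace (tracking result):
arr = [14, 7, 29, 18, 21, 9]  # -> arr = [14, 7, 29, 18, 21, 9]
result = arr[-1]  # -> result = 9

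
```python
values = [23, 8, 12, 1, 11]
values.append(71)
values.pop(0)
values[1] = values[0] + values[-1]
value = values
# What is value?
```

Trace (tracking value):
values = [23, 8, 12, 1, 11]  # -> values = [23, 8, 12, 1, 11]
values.append(71)  # -> values = [23, 8, 12, 1, 11, 71]
values.pop(0)  # -> values = [8, 12, 1, 11, 71]
values[1] = values[0] + values[-1]  # -> values = [8, 79, 1, 11, 71]
value = values  # -> value = [8, 79, 1, 11, 71]

Answer: [8, 79, 1, 11, 71]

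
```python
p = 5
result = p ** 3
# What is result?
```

Trace (tracking result):
p = 5  # -> p = 5
result = p ** 3  # -> result = 125

Answer: 125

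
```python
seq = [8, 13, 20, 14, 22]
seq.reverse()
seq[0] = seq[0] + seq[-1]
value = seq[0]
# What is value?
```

Answer: 30

Derivation:
Trace (tracking value):
seq = [8, 13, 20, 14, 22]  # -> seq = [8, 13, 20, 14, 22]
seq.reverse()  # -> seq = [22, 14, 20, 13, 8]
seq[0] = seq[0] + seq[-1]  # -> seq = [30, 14, 20, 13, 8]
value = seq[0]  # -> value = 30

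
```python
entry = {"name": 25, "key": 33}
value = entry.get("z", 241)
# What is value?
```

Trace (tracking value):
entry = {'name': 25, 'key': 33}  # -> entry = {'name': 25, 'key': 33}
value = entry.get('z', 241)  # -> value = 241

Answer: 241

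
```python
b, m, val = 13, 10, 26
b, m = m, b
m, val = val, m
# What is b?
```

Answer: 10

Derivation:
Trace (tracking b):
b, m, val = (13, 10, 26)  # -> b = 13, m = 10, val = 26
b, m = (m, b)  # -> b = 10, m = 13
m, val = (val, m)  # -> m = 26, val = 13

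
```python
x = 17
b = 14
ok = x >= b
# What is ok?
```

Answer: True

Derivation:
Trace (tracking ok):
x = 17  # -> x = 17
b = 14  # -> b = 14
ok = x >= b  # -> ok = True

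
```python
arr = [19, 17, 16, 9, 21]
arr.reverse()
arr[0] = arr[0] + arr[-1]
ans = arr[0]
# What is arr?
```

Trace (tracking arr):
arr = [19, 17, 16, 9, 21]  # -> arr = [19, 17, 16, 9, 21]
arr.reverse()  # -> arr = [21, 9, 16, 17, 19]
arr[0] = arr[0] + arr[-1]  # -> arr = [40, 9, 16, 17, 19]
ans = arr[0]  # -> ans = 40

Answer: [40, 9, 16, 17, 19]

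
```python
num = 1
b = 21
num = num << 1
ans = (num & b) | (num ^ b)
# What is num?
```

Answer: 2

Derivation:
Trace (tracking num):
num = 1  # -> num = 1
b = 21  # -> b = 21
num = num << 1  # -> num = 2
ans = num & b | num ^ b  # -> ans = 23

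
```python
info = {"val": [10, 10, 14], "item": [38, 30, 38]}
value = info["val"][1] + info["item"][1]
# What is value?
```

Answer: 40

Derivation:
Trace (tracking value):
info = {'val': [10, 10, 14], 'item': [38, 30, 38]}  # -> info = {'val': [10, 10, 14], 'item': [38, 30, 38]}
value = info['val'][1] + info['item'][1]  # -> value = 40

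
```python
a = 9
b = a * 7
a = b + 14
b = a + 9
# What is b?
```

Trace (tracking b):
a = 9  # -> a = 9
b = a * 7  # -> b = 63
a = b + 14  # -> a = 77
b = a + 9  # -> b = 86

Answer: 86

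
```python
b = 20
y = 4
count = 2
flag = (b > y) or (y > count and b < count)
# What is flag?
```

Trace (tracking flag):
b = 20  # -> b = 20
y = 4  # -> y = 4
count = 2  # -> count = 2
flag = b > y or (y > count and b < count)  # -> flag = True

Answer: True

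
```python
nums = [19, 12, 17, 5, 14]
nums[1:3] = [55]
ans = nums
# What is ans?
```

Answer: [19, 55, 5, 14]

Derivation:
Trace (tracking ans):
nums = [19, 12, 17, 5, 14]  # -> nums = [19, 12, 17, 5, 14]
nums[1:3] = [55]  # -> nums = [19, 55, 5, 14]
ans = nums  # -> ans = [19, 55, 5, 14]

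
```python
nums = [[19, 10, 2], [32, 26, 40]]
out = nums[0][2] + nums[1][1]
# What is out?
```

Trace (tracking out):
nums = [[19, 10, 2], [32, 26, 40]]  # -> nums = [[19, 10, 2], [32, 26, 40]]
out = nums[0][2] + nums[1][1]  # -> out = 28

Answer: 28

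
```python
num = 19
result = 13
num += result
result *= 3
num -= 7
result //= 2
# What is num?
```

Trace (tracking num):
num = 19  # -> num = 19
result = 13  # -> result = 13
num += result  # -> num = 32
result *= 3  # -> result = 39
num -= 7  # -> num = 25
result //= 2  # -> result = 19

Answer: 25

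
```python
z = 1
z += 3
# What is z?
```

Trace (tracking z):
z = 1  # -> z = 1
z += 3  # -> z = 4

Answer: 4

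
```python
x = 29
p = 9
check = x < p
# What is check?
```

Answer: False

Derivation:
Trace (tracking check):
x = 29  # -> x = 29
p = 9  # -> p = 9
check = x < p  # -> check = False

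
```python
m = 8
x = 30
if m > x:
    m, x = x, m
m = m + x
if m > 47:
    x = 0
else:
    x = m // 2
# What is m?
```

Answer: 38

Derivation:
Trace (tracking m):
m = 8  # -> m = 8
x = 30  # -> x = 30
if m > x:  # condition is False
m = m + x  # -> m = 38
if m > 47:  # condition is False
else:
    x = m // 2  # -> x = 19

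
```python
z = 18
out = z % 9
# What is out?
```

Answer: 0

Derivation:
Trace (tracking out):
z = 18  # -> z = 18
out = z % 9  # -> out = 0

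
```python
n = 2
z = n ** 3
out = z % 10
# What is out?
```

Answer: 8

Derivation:
Trace (tracking out):
n = 2  # -> n = 2
z = n ** 3  # -> z = 8
out = z % 10  # -> out = 8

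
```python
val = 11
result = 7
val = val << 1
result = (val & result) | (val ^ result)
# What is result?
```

Answer: 23

Derivation:
Trace (tracking result):
val = 11  # -> val = 11
result = 7  # -> result = 7
val = val << 1  # -> val = 22
result = val & result | val ^ result  # -> result = 23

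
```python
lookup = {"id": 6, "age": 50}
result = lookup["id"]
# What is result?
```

Trace (tracking result):
lookup = {'id': 6, 'age': 50}  # -> lookup = {'id': 6, 'age': 50}
result = lookup['id']  # -> result = 6

Answer: 6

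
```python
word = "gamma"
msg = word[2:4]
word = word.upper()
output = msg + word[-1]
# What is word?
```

Trace (tracking word):
word = 'gamma'  # -> word = 'gamma'
msg = word[2:4]  # -> msg = 'mm'
word = word.upper()  # -> word = 'GAMMA'
output = msg + word[-1]  # -> output = 'mmA'

Answer: 'GAMMA'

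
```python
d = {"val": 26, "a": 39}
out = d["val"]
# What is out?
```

Trace (tracking out):
d = {'val': 26, 'a': 39}  # -> d = {'val': 26, 'a': 39}
out = d['val']  # -> out = 26

Answer: 26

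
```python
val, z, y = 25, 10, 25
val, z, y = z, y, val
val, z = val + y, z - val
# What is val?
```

Answer: 35

Derivation:
Trace (tracking val):
val, z, y = (25, 10, 25)  # -> val = 25, z = 10, y = 25
val, z, y = (z, y, val)  # -> val = 10, z = 25, y = 25
val, z = (val + y, z - val)  # -> val = 35, z = 15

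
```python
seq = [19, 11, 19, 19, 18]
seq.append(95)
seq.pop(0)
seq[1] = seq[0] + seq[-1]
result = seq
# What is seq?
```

Answer: [11, 106, 19, 18, 95]

Derivation:
Trace (tracking seq):
seq = [19, 11, 19, 19, 18]  # -> seq = [19, 11, 19, 19, 18]
seq.append(95)  # -> seq = [19, 11, 19, 19, 18, 95]
seq.pop(0)  # -> seq = [11, 19, 19, 18, 95]
seq[1] = seq[0] + seq[-1]  # -> seq = [11, 106, 19, 18, 95]
result = seq  # -> result = [11, 106, 19, 18, 95]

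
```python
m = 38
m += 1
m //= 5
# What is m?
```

Answer: 7

Derivation:
Trace (tracking m):
m = 38  # -> m = 38
m += 1  # -> m = 39
m //= 5  # -> m = 7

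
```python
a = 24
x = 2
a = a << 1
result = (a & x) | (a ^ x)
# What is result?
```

Trace (tracking result):
a = 24  # -> a = 24
x = 2  # -> x = 2
a = a << 1  # -> a = 48
result = a & x | a ^ x  # -> result = 50

Answer: 50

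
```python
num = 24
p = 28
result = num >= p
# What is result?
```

Trace (tracking result):
num = 24  # -> num = 24
p = 28  # -> p = 28
result = num >= p  # -> result = False

Answer: False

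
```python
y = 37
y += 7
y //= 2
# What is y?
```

Trace (tracking y):
y = 37  # -> y = 37
y += 7  # -> y = 44
y //= 2  # -> y = 22

Answer: 22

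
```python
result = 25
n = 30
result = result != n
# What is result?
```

Trace (tracking result):
result = 25  # -> result = 25
n = 30  # -> n = 30
result = result != n  # -> result = True

Answer: True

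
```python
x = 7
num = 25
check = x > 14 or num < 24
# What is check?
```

Answer: False

Derivation:
Trace (tracking check):
x = 7  # -> x = 7
num = 25  # -> num = 25
check = x > 14 or num < 24  # -> check = False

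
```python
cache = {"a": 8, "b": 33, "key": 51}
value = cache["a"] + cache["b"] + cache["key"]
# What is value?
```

Answer: 92

Derivation:
Trace (tracking value):
cache = {'a': 8, 'b': 33, 'key': 51}  # -> cache = {'a': 8, 'b': 33, 'key': 51}
value = cache['a'] + cache['b'] + cache['key']  # -> value = 92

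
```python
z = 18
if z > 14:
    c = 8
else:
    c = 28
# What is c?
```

Trace (tracking c):
z = 18  # -> z = 18
if z > 14:  # condition is True
    c = 8  # -> c = 8

Answer: 8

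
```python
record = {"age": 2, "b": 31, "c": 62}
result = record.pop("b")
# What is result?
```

Trace (tracking result):
record = {'age': 2, 'b': 31, 'c': 62}  # -> record = {'age': 2, 'b': 31, 'c': 62}
result = record.pop('b')  # -> result = 31

Answer: 31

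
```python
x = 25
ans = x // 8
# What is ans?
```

Trace (tracking ans):
x = 25  # -> x = 25
ans = x // 8  # -> ans = 3

Answer: 3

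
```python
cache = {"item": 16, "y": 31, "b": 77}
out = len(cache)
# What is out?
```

Answer: 3

Derivation:
Trace (tracking out):
cache = {'item': 16, 'y': 31, 'b': 77}  # -> cache = {'item': 16, 'y': 31, 'b': 77}
out = len(cache)  # -> out = 3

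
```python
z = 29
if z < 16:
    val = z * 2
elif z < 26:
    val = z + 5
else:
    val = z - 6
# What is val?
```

Trace (tracking val):
z = 29  # -> z = 29
if z < 16:  # condition is False
elif z < 26:  # condition is False
else:
    val = z - 6  # -> val = 23

Answer: 23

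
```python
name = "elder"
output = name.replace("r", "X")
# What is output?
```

Answer: 'eldeX'

Derivation:
Trace (tracking output):
name = 'elder'  # -> name = 'elder'
output = name.replace('r', 'X')  # -> output = 'eldeX'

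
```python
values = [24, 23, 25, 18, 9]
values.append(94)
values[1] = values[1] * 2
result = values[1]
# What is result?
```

Trace (tracking result):
values = [24, 23, 25, 18, 9]  # -> values = [24, 23, 25, 18, 9]
values.append(94)  # -> values = [24, 23, 25, 18, 9, 94]
values[1] = values[1] * 2  # -> values = [24, 46, 25, 18, 9, 94]
result = values[1]  # -> result = 46

Answer: 46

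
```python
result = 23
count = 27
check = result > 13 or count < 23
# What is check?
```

Trace (tracking check):
result = 23  # -> result = 23
count = 27  # -> count = 27
check = result > 13 or count < 23  # -> check = True

Answer: True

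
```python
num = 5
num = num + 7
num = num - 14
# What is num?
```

Trace (tracking num):
num = 5  # -> num = 5
num = num + 7  # -> num = 12
num = num - 14  # -> num = -2

Answer: -2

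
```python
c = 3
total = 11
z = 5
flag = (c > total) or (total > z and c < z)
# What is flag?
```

Answer: True

Derivation:
Trace (tracking flag):
c = 3  # -> c = 3
total = 11  # -> total = 11
z = 5  # -> z = 5
flag = c > total or (total > z and c < z)  # -> flag = True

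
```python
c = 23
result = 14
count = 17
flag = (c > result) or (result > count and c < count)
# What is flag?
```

Trace (tracking flag):
c = 23  # -> c = 23
result = 14  # -> result = 14
count = 17  # -> count = 17
flag = c > result or (result > count and c < count)  # -> flag = True

Answer: True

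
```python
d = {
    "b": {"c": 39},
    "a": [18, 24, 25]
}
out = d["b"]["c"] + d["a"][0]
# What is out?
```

Trace (tracking out):
d = {'b': {'c': 39}, 'a': [18, 24, 25]}  # -> d = {'b': {'c': 39}, 'a': [18, 24, 25]}
out = d['b']['c'] + d['a'][0]  # -> out = 57

Answer: 57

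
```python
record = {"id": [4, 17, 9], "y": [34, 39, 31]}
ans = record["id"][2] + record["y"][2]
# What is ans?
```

Trace (tracking ans):
record = {'id': [4, 17, 9], 'y': [34, 39, 31]}  # -> record = {'id': [4, 17, 9], 'y': [34, 39, 31]}
ans = record['id'][2] + record['y'][2]  # -> ans = 40

Answer: 40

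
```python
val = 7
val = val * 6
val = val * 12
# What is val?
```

Trace (tracking val):
val = 7  # -> val = 7
val = val * 6  # -> val = 42
val = val * 12  # -> val = 504

Answer: 504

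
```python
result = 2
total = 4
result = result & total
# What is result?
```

Trace (tracking result):
result = 2  # -> result = 2
total = 4  # -> total = 4
result = result & total  # -> result = 0

Answer: 0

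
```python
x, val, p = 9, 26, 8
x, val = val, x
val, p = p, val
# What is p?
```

Answer: 9

Derivation:
Trace (tracking p):
x, val, p = (9, 26, 8)  # -> x = 9, val = 26, p = 8
x, val = (val, x)  # -> x = 26, val = 9
val, p = (p, val)  # -> val = 8, p = 9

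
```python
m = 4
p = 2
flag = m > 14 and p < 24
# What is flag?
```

Trace (tracking flag):
m = 4  # -> m = 4
p = 2  # -> p = 2
flag = m > 14 and p < 24  # -> flag = False

Answer: False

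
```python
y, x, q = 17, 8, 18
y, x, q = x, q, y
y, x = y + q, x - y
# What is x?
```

Trace (tracking x):
y, x, q = (17, 8, 18)  # -> y = 17, x = 8, q = 18
y, x, q = (x, q, y)  # -> y = 8, x = 18, q = 17
y, x = (y + q, x - y)  # -> y = 25, x = 10

Answer: 10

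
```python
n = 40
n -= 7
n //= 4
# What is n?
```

Answer: 8

Derivation:
Trace (tracking n):
n = 40  # -> n = 40
n -= 7  # -> n = 33
n //= 4  # -> n = 8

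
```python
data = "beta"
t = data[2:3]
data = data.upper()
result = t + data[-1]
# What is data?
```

Answer: 'BETA'

Derivation:
Trace (tracking data):
data = 'beta'  # -> data = 'beta'
t = data[2:3]  # -> t = 't'
data = data.upper()  # -> data = 'BETA'
result = t + data[-1]  # -> result = 'tA'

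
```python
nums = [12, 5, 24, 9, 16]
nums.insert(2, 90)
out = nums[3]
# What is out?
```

Answer: 24

Derivation:
Trace (tracking out):
nums = [12, 5, 24, 9, 16]  # -> nums = [12, 5, 24, 9, 16]
nums.insert(2, 90)  # -> nums = [12, 5, 90, 24, 9, 16]
out = nums[3]  # -> out = 24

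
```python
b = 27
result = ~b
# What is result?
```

Answer: -28

Derivation:
Trace (tracking result):
b = 27  # -> b = 27
result = ~b  # -> result = -28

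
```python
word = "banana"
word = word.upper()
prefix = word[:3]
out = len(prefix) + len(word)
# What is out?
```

Answer: 9

Derivation:
Trace (tracking out):
word = 'banana'  # -> word = 'banana'
word = word.upper()  # -> word = 'BANANA'
prefix = word[:3]  # -> prefix = 'BAN'
out = len(prefix) + len(word)  # -> out = 9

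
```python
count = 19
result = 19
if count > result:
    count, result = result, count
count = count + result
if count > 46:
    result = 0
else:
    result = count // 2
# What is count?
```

Answer: 38

Derivation:
Trace (tracking count):
count = 19  # -> count = 19
result = 19  # -> result = 19
if count > result:  # condition is False
count = count + result  # -> count = 38
if count > 46:  # condition is False
else:
    result = count // 2  # -> result = 19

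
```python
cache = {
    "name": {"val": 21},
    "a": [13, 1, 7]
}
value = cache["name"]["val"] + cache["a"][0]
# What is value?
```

Answer: 34

Derivation:
Trace (tracking value):
cache = {'name': {'val': 21}, 'a': [13, 1, 7]}  # -> cache = {'name': {'val': 21}, 'a': [13, 1, 7]}
value = cache['name']['val'] + cache['a'][0]  # -> value = 34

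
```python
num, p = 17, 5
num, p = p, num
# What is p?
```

Answer: 17

Derivation:
Trace (tracking p):
num, p = (17, 5)  # -> num = 17, p = 5
num, p = (p, num)  # -> num = 5, p = 17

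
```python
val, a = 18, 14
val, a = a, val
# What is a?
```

Answer: 18

Derivation:
Trace (tracking a):
val, a = (18, 14)  # -> val = 18, a = 14
val, a = (a, val)  # -> val = 14, a = 18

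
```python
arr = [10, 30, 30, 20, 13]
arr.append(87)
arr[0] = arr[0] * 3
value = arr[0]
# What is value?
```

Trace (tracking value):
arr = [10, 30, 30, 20, 13]  # -> arr = [10, 30, 30, 20, 13]
arr.append(87)  # -> arr = [10, 30, 30, 20, 13, 87]
arr[0] = arr[0] * 3  # -> arr = [30, 30, 30, 20, 13, 87]
value = arr[0]  # -> value = 30

Answer: 30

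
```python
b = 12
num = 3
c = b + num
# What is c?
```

Trace (tracking c):
b = 12  # -> b = 12
num = 3  # -> num = 3
c = b + num  # -> c = 15

Answer: 15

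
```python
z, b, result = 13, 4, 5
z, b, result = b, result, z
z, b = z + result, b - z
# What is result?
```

Trace (tracking result):
z, b, result = (13, 4, 5)  # -> z = 13, b = 4, result = 5
z, b, result = (b, result, z)  # -> z = 4, b = 5, result = 13
z, b = (z + result, b - z)  # -> z = 17, b = 1

Answer: 13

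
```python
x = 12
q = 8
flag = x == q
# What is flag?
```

Trace (tracking flag):
x = 12  # -> x = 12
q = 8  # -> q = 8
flag = x == q  # -> flag = False

Answer: False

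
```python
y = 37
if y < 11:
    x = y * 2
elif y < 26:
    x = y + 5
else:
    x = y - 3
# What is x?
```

Answer: 34

Derivation:
Trace (tracking x):
y = 37  # -> y = 37
if y < 11:  # condition is False
elif y < 26:  # condition is False
else:
    x = y - 3  # -> x = 34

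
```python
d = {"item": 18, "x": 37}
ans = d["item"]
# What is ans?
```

Trace (tracking ans):
d = {'item': 18, 'x': 37}  # -> d = {'item': 18, 'x': 37}
ans = d['item']  # -> ans = 18

Answer: 18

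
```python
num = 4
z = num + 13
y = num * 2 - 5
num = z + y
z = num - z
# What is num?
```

Trace (tracking num):
num = 4  # -> num = 4
z = num + 13  # -> z = 17
y = num * 2 - 5  # -> y = 3
num = z + y  # -> num = 20
z = num - z  # -> z = 3

Answer: 20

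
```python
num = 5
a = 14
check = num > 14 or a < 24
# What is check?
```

Answer: True

Derivation:
Trace (tracking check):
num = 5  # -> num = 5
a = 14  # -> a = 14
check = num > 14 or a < 24  # -> check = True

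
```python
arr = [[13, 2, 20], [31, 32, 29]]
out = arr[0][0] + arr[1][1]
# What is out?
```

Trace (tracking out):
arr = [[13, 2, 20], [31, 32, 29]]  # -> arr = [[13, 2, 20], [31, 32, 29]]
out = arr[0][0] + arr[1][1]  # -> out = 45

Answer: 45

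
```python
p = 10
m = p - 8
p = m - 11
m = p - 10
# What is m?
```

Trace (tracking m):
p = 10  # -> p = 10
m = p - 8  # -> m = 2
p = m - 11  # -> p = -9
m = p - 10  # -> m = -19

Answer: -19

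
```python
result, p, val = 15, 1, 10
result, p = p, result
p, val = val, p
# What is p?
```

Trace (tracking p):
result, p, val = (15, 1, 10)  # -> result = 15, p = 1, val = 10
result, p = (p, result)  # -> result = 1, p = 15
p, val = (val, p)  # -> p = 10, val = 15

Answer: 10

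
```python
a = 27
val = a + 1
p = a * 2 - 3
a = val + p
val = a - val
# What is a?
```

Trace (tracking a):
a = 27  # -> a = 27
val = a + 1  # -> val = 28
p = a * 2 - 3  # -> p = 51
a = val + p  # -> a = 79
val = a - val  # -> val = 51

Answer: 79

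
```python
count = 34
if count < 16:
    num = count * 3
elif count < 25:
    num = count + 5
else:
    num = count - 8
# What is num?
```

Trace (tracking num):
count = 34  # -> count = 34
if count < 16:  # condition is False
elif count < 25:  # condition is False
else:
    num = count - 8  # -> num = 26

Answer: 26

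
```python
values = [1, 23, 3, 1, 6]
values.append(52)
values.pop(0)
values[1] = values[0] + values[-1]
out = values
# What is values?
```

Trace (tracking values):
values = [1, 23, 3, 1, 6]  # -> values = [1, 23, 3, 1, 6]
values.append(52)  # -> values = [1, 23, 3, 1, 6, 52]
values.pop(0)  # -> values = [23, 3, 1, 6, 52]
values[1] = values[0] + values[-1]  # -> values = [23, 75, 1, 6, 52]
out = values  # -> out = [23, 75, 1, 6, 52]

Answer: [23, 75, 1, 6, 52]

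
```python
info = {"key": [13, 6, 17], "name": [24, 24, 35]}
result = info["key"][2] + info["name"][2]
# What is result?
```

Trace (tracking result):
info = {'key': [13, 6, 17], 'name': [24, 24, 35]}  # -> info = {'key': [13, 6, 17], 'name': [24, 24, 35]}
result = info['key'][2] + info['name'][2]  # -> result = 52

Answer: 52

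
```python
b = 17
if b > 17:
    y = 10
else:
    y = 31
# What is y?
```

Trace (tracking y):
b = 17  # -> b = 17
if b > 17:  # condition is False
else:
    y = 31  # -> y = 31

Answer: 31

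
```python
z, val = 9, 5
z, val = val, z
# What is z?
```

Trace (tracking z):
z, val = (9, 5)  # -> z = 9, val = 5
z, val = (val, z)  # -> z = 5, val = 9

Answer: 5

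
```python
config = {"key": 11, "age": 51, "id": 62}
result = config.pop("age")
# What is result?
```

Trace (tracking result):
config = {'key': 11, 'age': 51, 'id': 62}  # -> config = {'key': 11, 'age': 51, 'id': 62}
result = config.pop('age')  # -> result = 51

Answer: 51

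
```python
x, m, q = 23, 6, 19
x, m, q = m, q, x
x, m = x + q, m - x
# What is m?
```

Answer: 13

Derivation:
Trace (tracking m):
x, m, q = (23, 6, 19)  # -> x = 23, m = 6, q = 19
x, m, q = (m, q, x)  # -> x = 6, m = 19, q = 23
x, m = (x + q, m - x)  # -> x = 29, m = 13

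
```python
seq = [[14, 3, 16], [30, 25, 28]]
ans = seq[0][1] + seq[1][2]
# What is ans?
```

Trace (tracking ans):
seq = [[14, 3, 16], [30, 25, 28]]  # -> seq = [[14, 3, 16], [30, 25, 28]]
ans = seq[0][1] + seq[1][2]  # -> ans = 31

Answer: 31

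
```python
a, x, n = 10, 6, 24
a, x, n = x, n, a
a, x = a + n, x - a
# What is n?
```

Trace (tracking n):
a, x, n = (10, 6, 24)  # -> a = 10, x = 6, n = 24
a, x, n = (x, n, a)  # -> a = 6, x = 24, n = 10
a, x = (a + n, x - a)  # -> a = 16, x = 18

Answer: 10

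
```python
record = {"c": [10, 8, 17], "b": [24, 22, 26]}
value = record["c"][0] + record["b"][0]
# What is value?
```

Answer: 34

Derivation:
Trace (tracking value):
record = {'c': [10, 8, 17], 'b': [24, 22, 26]}  # -> record = {'c': [10, 8, 17], 'b': [24, 22, 26]}
value = record['c'][0] + record['b'][0]  # -> value = 34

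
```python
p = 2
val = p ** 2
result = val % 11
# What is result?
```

Trace (tracking result):
p = 2  # -> p = 2
val = p ** 2  # -> val = 4
result = val % 11  # -> result = 4

Answer: 4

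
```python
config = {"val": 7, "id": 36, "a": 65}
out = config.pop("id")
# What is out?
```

Answer: 36

Derivation:
Trace (tracking out):
config = {'val': 7, 'id': 36, 'a': 65}  # -> config = {'val': 7, 'id': 36, 'a': 65}
out = config.pop('id')  # -> out = 36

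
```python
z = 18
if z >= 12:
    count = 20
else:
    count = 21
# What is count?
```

Answer: 20

Derivation:
Trace (tracking count):
z = 18  # -> z = 18
if z >= 12:  # condition is True
    count = 20  # -> count = 20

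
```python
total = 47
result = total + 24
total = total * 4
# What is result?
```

Trace (tracking result):
total = 47  # -> total = 47
result = total + 24  # -> result = 71
total = total * 4  # -> total = 188

Answer: 71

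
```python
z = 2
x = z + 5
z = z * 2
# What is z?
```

Answer: 4

Derivation:
Trace (tracking z):
z = 2  # -> z = 2
x = z + 5  # -> x = 7
z = z * 2  # -> z = 4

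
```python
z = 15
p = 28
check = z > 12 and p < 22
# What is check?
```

Trace (tracking check):
z = 15  # -> z = 15
p = 28  # -> p = 28
check = z > 12 and p < 22  # -> check = False

Answer: False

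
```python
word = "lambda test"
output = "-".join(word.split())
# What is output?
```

Trace (tracking output):
word = 'lambda test'  # -> word = 'lambda test'
output = '-'.join(word.split())  # -> output = 'lambda-test'

Answer: 'lambda-test'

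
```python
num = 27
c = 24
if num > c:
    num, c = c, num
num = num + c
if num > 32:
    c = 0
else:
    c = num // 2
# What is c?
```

Answer: 0

Derivation:
Trace (tracking c):
num = 27  # -> num = 27
c = 24  # -> c = 24
if num > c:  # condition is True
    num, c = (c, num)  # -> num = 24, c = 27
num = num + c  # -> num = 51
if num > 32:  # condition is True
    c = 0  # -> c = 0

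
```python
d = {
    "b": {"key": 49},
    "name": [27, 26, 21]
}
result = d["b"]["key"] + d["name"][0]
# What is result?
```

Answer: 76

Derivation:
Trace (tracking result):
d = {'b': {'key': 49}, 'name': [27, 26, 21]}  # -> d = {'b': {'key': 49}, 'name': [27, 26, 21]}
result = d['b']['key'] + d['name'][0]  # -> result = 76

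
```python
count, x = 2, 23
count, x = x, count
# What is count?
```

Trace (tracking count):
count, x = (2, 23)  # -> count = 2, x = 23
count, x = (x, count)  # -> count = 23, x = 2

Answer: 23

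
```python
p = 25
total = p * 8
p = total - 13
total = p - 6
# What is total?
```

Answer: 181

Derivation:
Trace (tracking total):
p = 25  # -> p = 25
total = p * 8  # -> total = 200
p = total - 13  # -> p = 187
total = p - 6  # -> total = 181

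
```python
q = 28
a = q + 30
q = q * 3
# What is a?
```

Answer: 58

Derivation:
Trace (tracking a):
q = 28  # -> q = 28
a = q + 30  # -> a = 58
q = q * 3  # -> q = 84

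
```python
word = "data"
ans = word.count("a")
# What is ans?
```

Trace (tracking ans):
word = 'data'  # -> word = 'data'
ans = word.count('a')  # -> ans = 2

Answer: 2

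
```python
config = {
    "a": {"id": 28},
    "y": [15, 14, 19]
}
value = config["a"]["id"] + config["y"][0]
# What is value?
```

Trace (tracking value):
config = {'a': {'id': 28}, 'y': [15, 14, 19]}  # -> config = {'a': {'id': 28}, 'y': [15, 14, 19]}
value = config['a']['id'] + config['y'][0]  # -> value = 43

Answer: 43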